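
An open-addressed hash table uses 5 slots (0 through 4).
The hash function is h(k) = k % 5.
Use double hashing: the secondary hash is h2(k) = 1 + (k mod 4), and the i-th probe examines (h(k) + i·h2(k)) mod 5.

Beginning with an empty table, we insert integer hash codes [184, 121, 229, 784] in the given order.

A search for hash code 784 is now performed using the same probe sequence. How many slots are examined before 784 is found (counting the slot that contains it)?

2

Insert 184: h=4, slot 4 empty => index 4.
Insert 121: h=1, slot 1 empty => index 1.
Insert 229: h=4, h2=2, slots 4,1 occupied => index 3.
Insert 784: h=4, h2=1, slot 4 occupied => index 0.
Table: [784, 121, ., 229, 184]
Lookup 784: h=4, h2=1, probe 4,0 → found at 0.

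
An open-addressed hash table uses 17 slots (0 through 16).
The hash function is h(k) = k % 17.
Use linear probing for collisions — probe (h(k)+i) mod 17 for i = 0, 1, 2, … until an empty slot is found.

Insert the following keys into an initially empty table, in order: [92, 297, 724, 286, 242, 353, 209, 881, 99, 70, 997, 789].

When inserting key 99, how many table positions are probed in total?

3

Insert 92: h=7, slot 7 empty => index 7.
Insert 297: h=8, slot 8 empty => index 8.
Insert 724: h=10, slot 10 empty => index 10.
Insert 286: h=14, slot 14 empty => index 14.
Insert 242: h=4, slot 4 empty => index 4.
Insert 353: h=13, slot 13 empty => index 13.
Insert 209: h=5, slot 5 empty => index 5.
Insert 881: h=14, slot 14 occupied => index 15.
Insert 99: h=14, slots 14,15 occupied => index 16.
Insert 70: h=2, slot 2 empty => index 2.
Insert 997: h=11, slot 11 empty => index 11.
Insert 789: h=7, slots 7,8 occupied => index 9.
Table: [∅, ∅, 70, ∅, 242, 209, ∅, 92, 297, 789, 724, 997, ∅, 353, 286, 881, 99]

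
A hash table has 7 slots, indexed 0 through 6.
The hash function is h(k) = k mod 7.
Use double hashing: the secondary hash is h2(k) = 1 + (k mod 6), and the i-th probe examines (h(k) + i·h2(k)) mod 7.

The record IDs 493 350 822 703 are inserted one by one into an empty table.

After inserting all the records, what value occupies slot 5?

Insert 493: h=3, slot 3 empty -> index 3.
Insert 350: h=0, slot 0 empty -> index 0.
Insert 822: h=3, h2=1, slot 3 occupied -> index 4.
Insert 703: h=3, h2=2, slot 3 occupied -> index 5.
Table: [350, —, —, 493, 822, 703, —]

703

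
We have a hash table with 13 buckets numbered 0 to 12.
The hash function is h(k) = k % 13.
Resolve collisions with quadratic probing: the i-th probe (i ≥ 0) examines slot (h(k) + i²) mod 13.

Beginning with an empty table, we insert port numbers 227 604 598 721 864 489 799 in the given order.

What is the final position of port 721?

10

227 hashes to 6; slot 6 is free => place at 6.
604 hashes to 6; 6 taken => place at 7.
598 hashes to 0; slot 0 is free => place at 0.
721 hashes to 6; 6,7 taken => place at 10.
864 hashes to 6; 6,7,10 taken => place at 2.
489 hashes to 8; slot 8 is free => place at 8.
799 hashes to 6; 6,7,10,2 taken => place at 9.
Table: [598, —, 864, —, —, —, 227, 604, 489, 799, 721, —, —]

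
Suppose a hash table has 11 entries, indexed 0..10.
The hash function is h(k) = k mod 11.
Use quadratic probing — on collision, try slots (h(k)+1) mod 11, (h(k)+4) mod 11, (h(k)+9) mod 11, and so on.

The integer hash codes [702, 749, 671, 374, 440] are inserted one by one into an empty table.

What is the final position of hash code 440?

5

702: h=9 -> slot 9
749: h=1 -> slot 1
671: h=0 -> slot 0
374: h=0, probe 0,1,4 -> slot 4
440: h=0, probe 0,1,4,9,5 -> slot 5
Table: [671, 749, _, _, 374, 440, _, _, _, 702, _]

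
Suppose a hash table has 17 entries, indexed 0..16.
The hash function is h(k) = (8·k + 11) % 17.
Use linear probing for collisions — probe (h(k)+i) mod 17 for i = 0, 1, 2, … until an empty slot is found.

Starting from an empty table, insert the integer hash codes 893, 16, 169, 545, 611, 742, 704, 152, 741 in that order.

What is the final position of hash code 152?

6

Insert 893: h=15, slot 15 empty -> index 15.
Insert 16: h=3, slot 3 empty -> index 3.
Insert 169: h=3, slot 3 occupied -> index 4.
Insert 545: h=2, slot 2 empty -> index 2.
Insert 611: h=3, slots 3,4 occupied -> index 5.
Insert 742: h=14, slot 14 empty -> index 14.
Insert 704: h=16, slot 16 empty -> index 16.
Insert 152: h=3, slots 3,4,5 occupied -> index 6.
Insert 741: h=6, slot 6 occupied -> index 7.
Table: [∅, ∅, 545, 16, 169, 611, 152, 741, ∅, ∅, ∅, ∅, ∅, ∅, 742, 893, 704]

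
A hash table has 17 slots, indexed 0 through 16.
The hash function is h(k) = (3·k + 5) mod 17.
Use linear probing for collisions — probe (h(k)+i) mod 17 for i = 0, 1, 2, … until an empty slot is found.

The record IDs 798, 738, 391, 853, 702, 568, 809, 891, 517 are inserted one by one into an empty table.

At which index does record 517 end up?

12

798: h=2 → slot 2
738: h=9 → slot 9
391: h=5 → slot 5
853: h=14 → slot 14
702: h=3 → slot 3
568: h=9, probe 9,10 → slot 10
809: h=1 → slot 1
891: h=9, probe 9,10,11 → slot 11
517: h=9, probe 9,10,11,12 → slot 12
Table: [., 809, 798, 702, ., 391, ., ., ., 738, 568, 891, 517, ., 853, ., .]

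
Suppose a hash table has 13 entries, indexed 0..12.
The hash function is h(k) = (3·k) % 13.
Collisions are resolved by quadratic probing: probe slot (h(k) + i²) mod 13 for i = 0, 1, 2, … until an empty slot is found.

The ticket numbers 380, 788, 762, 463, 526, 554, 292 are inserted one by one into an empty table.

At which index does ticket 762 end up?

12

380 hashes to 9; slot 9 is free → place at 9.
788 hashes to 11; slot 11 is free → place at 11.
762 hashes to 11; 11 taken → place at 12.
463 hashes to 11; 11,12 taken → place at 2.
526 hashes to 5; slot 5 is free → place at 5.
554 hashes to 11; 11,12,2 taken → place at 7.
292 hashes to 5; 5 taken → place at 6.
Table: [., ., 463, ., ., 526, 292, 554, ., 380, ., 788, 762]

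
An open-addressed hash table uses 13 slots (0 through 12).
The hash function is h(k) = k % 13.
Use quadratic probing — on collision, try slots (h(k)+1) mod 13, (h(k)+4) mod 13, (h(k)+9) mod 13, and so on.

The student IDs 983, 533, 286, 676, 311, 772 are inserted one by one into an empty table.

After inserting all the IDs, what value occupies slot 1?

286

Insert 983: h=8, slot 8 empty → index 8.
Insert 533: h=0, slot 0 empty → index 0.
Insert 286: h=0, slot 0 occupied → index 1.
Insert 676: h=0, slots 0,1 occupied → index 4.
Insert 311: h=12, slot 12 empty → index 12.
Insert 772: h=5, slot 5 empty → index 5.
Table: [533, 286, ∅, ∅, 676, 772, ∅, ∅, 983, ∅, ∅, ∅, 311]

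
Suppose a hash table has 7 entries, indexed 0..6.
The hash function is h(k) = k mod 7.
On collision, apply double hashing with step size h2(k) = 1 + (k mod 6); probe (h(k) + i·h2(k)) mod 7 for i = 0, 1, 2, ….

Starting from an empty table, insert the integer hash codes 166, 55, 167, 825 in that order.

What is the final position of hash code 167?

166: h=5 → slot 5
55: h=6 → slot 6
167: h=6, h2=6, probe 6,5,4 → slot 4
825: h=6, h2=4, probe 6,3 → slot 3
Table: [_, _, _, 825, 167, 166, 55]

4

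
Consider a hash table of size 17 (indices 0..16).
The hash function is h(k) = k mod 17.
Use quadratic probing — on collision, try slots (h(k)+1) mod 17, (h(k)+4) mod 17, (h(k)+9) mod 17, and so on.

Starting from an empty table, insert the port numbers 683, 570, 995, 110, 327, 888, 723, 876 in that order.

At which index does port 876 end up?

1

683: h=3 → slot 3
570: h=9 → slot 9
995: h=9, probe 9,10 → slot 10
110: h=8 → slot 8
327: h=4 → slot 4
888: h=4, probe 4,5 → slot 5
723: h=9, probe 9,10,13 → slot 13
876: h=9, probe 9,10,13,1 → slot 1
Table: [—, 876, —, 683, 327, 888, —, —, 110, 570, 995, —, —, 723, —, —, —]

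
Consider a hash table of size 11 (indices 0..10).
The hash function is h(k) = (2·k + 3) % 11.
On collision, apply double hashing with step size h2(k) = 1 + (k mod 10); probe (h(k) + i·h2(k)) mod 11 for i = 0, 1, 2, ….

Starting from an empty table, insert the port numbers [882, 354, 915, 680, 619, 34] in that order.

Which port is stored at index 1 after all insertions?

Insert 882: h=7, slot 7 empty → index 7.
Insert 354: h=7, h2=5, slot 7 occupied → index 1.
Insert 915: h=7, h2=6, slot 7 occupied → index 2.
Insert 680: h=10, slot 10 empty → index 10.
Insert 619: h=9, slot 9 empty → index 9.
Insert 34: h=5, slot 5 empty → index 5.
Table: [-, 354, 915, -, -, 34, -, 882, -, 619, 680]

354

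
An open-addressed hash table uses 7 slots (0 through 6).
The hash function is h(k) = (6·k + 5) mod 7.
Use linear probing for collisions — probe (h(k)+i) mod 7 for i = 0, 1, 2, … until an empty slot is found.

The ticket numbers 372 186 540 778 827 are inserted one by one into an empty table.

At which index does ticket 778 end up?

6

Insert 372: h=4, slot 4 empty → index 4.
Insert 186: h=1, slot 1 empty → index 1.
Insert 540: h=4, slot 4 occupied → index 5.
Insert 778: h=4, slots 4,5 occupied → index 6.
Insert 827: h=4, slots 4,5,6 occupied → index 0.
Table: [827, 186, ., ., 372, 540, 778]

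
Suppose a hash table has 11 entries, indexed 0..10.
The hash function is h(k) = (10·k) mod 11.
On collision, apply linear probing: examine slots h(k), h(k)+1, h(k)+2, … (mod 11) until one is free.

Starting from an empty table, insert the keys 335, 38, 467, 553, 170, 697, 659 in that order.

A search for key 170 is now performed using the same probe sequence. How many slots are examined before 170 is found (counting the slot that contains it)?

335: h=6 => slot 6
38: h=6, probe 6,7 => slot 7
467: h=6, probe 6,7,8 => slot 8
553: h=8, probe 8,9 => slot 9
170: h=6, probe 6,7,8,9,10 => slot 10
697: h=7, probe 7,8,9,10,0 => slot 0
659: h=1 => slot 1
Table: [697, 659, ., ., ., ., 335, 38, 467, 553, 170]
Lookup 170: h=6, probe 6,7,8,9,10 → found at 10.

5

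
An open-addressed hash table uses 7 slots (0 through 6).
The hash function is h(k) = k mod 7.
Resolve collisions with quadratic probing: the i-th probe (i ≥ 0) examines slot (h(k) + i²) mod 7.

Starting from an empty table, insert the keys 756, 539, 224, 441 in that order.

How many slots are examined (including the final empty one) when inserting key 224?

3

Insert 756: h=0, slot 0 empty => index 0.
Insert 539: h=0, slot 0 occupied => index 1.
Insert 224: h=0, slots 0,1 occupied => index 4.
Insert 441: h=0, slots 0,1,4 occupied => index 2.
Table: [756, 539, 441, —, 224, —, —]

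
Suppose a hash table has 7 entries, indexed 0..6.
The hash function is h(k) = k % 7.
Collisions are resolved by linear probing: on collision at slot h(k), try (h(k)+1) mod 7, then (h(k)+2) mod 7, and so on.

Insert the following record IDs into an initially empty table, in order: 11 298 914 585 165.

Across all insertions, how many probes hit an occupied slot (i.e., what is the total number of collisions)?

Insert 11: h=4, slot 4 empty → index 4.
Insert 298: h=4, slot 4 occupied → index 5.
Insert 914: h=4, slots 4,5 occupied → index 6.
Insert 585: h=4, slots 4,5,6 occupied → index 0.
Insert 165: h=4, slots 4,5,6,0 occupied → index 1.
Table: [585, 165, ., ., 11, 298, 914]

10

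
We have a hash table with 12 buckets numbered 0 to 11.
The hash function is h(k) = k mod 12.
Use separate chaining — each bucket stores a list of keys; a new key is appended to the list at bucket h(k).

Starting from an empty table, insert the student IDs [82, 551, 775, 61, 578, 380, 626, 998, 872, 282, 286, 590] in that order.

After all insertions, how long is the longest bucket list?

Insert 82: h=10, bucket 10 empty → new chain.
Insert 551: h=11, bucket 11 empty → new chain.
Insert 775: h=7, bucket 7 empty → new chain.
Insert 61: h=1, bucket 1 empty → new chain.
Insert 578: h=2, bucket 2 empty → new chain.
Insert 380: h=8, bucket 8 empty → new chain.
Insert 626: h=2, bucket 2 nonempty → append to chain.
Insert 998: h=2, bucket 2 nonempty → append to chain.
Insert 872: h=8, bucket 8 nonempty → append to chain.
Insert 282: h=6, bucket 6 empty → new chain.
Insert 286: h=10, bucket 10 nonempty → append to chain.
Insert 590: h=2, bucket 2 nonempty → append to chain.
Final buckets:
0: -
1: 61
2: 578 -> 626 -> 998 -> 590
3: -
4: -
5: -
6: 282
7: 775
8: 380 -> 872
9: -
10: 82 -> 286
11: 551

4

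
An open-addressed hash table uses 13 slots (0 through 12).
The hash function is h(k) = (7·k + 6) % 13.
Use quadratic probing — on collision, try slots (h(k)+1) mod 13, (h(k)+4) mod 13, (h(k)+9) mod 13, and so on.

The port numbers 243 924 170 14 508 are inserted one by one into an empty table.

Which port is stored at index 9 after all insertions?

14

243 hashes to 4; slot 4 is free → place at 4.
924 hashes to 0; slot 0 is free → place at 0.
170 hashes to 0; 0 taken → place at 1.
14 hashes to 0; 0,1,4 taken → place at 9.
508 hashes to 0; 0,1,4,9 taken → place at 3.
Table: [924, 170, ∅, 508, 243, ∅, ∅, ∅, ∅, 14, ∅, ∅, ∅]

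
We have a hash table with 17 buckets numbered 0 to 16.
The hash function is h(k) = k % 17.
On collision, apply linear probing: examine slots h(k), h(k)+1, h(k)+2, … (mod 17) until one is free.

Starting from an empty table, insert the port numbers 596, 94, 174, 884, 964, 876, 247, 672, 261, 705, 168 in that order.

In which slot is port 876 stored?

10

596: h=1 -> slot 1
94: h=9 -> slot 9
174: h=4 -> slot 4
884: h=0 -> slot 0
964: h=12 -> slot 12
876: h=9, probe 9,10 -> slot 10
247: h=9, probe 9,10,11 -> slot 11
672: h=9, probe 9,10,11,12,13 -> slot 13
261: h=6 -> slot 6
705: h=8 -> slot 8
168: h=15 -> slot 15
Table: [884, 596, ∅, ∅, 174, ∅, 261, ∅, 705, 94, 876, 247, 964, 672, ∅, 168, ∅]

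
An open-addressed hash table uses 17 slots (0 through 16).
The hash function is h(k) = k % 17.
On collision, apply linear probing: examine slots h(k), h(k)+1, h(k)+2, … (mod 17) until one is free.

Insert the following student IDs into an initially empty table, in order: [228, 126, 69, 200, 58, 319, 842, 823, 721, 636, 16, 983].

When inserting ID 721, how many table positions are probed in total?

228 hashes to 7; slot 7 is free => place at 7.
126 hashes to 7; 7 taken => place at 8.
69 hashes to 1; slot 1 is free => place at 1.
200 hashes to 13; slot 13 is free => place at 13.
58 hashes to 7; 7,8 taken => place at 9.
319 hashes to 13; 13 taken => place at 14.
842 hashes to 9; 9 taken => place at 10.
823 hashes to 7; 7,8,9,10 taken => place at 11.
721 hashes to 7; 7,8,9,10,11 taken => place at 12.
636 hashes to 7; 7,8,9,10,11,12,13,14 taken => place at 15.
16 hashes to 16; slot 16 is free => place at 16.
983 hashes to 14; 14,15,16 taken => place at 0.
Table: [983, 69, -, -, -, -, -, 228, 126, 58, 842, 823, 721, 200, 319, 636, 16]

6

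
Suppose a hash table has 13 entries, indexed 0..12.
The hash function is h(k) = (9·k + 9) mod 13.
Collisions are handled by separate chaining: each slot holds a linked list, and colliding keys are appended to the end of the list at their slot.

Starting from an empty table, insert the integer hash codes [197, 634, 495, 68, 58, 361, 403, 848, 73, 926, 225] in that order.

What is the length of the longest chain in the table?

Insert 197: h=1, bucket 1 empty → new chain.
Insert 634: h=8, bucket 8 empty → new chain.
Insert 495: h=5, bucket 5 empty → new chain.
Insert 68: h=10, bucket 10 empty → new chain.
Insert 58: h=11, bucket 11 empty → new chain.
Insert 361: h=8, bucket 8 nonempty → append to chain.
Insert 403: h=9, bucket 9 empty → new chain.
Insert 848: h=10, bucket 10 nonempty → append to chain.
Insert 73: h=3, bucket 3 empty → new chain.
Insert 926: h=10, bucket 10 nonempty → append to chain.
Insert 225: h=6, bucket 6 empty → new chain.
Final buckets:
0: _
1: 197
2: _
3: 73
4: _
5: 495
6: 225
7: _
8: 634 -> 361
9: 403
10: 68 -> 848 -> 926
11: 58
12: _

3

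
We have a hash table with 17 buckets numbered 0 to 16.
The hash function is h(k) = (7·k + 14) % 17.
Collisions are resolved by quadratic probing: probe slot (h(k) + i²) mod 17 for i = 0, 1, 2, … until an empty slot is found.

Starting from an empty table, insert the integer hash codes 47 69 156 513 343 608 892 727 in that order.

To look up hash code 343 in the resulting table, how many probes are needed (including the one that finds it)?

3

47: h=3 => slot 3
69: h=4 => slot 4
156: h=1 => slot 1
513: h=1, probe 1,2 => slot 2
343: h=1, probe 1,2,5 => slot 5
608: h=3, probe 3,4,7 => slot 7
892: h=2, probe 2,3,6 => slot 6
727: h=3, probe 3,4,7,12 => slot 12
Table: [., 156, 513, 47, 69, 343, 892, 608, ., ., ., ., 727, ., ., ., .]
Lookup 343: h=1, probe 1,2,5 → found at 5.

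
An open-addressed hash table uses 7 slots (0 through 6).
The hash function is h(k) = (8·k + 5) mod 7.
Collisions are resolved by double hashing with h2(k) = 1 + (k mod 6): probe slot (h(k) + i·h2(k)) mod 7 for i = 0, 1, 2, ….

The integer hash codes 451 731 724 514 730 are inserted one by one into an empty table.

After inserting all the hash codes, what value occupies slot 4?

514

451 hashes to 1; slot 1 is free -> place at 1.
731 hashes to 1, h2=6; 1 taken -> place at 0.
724 hashes to 1, h2=5; 1 taken -> place at 6.
514 hashes to 1, h2=5; 1,6 taken -> place at 4.
730 hashes to 0, h2=5; 0 taken -> place at 5.
Table: [731, 451, ., ., 514, 730, 724]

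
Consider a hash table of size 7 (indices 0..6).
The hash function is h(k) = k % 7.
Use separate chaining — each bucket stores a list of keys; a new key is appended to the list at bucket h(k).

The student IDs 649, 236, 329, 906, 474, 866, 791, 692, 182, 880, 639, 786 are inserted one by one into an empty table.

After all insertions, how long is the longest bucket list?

5

Insert 649: h=5, bucket 5 empty -> new chain.
Insert 236: h=5, bucket 5 nonempty -> append to chain.
Insert 329: h=0, bucket 0 empty -> new chain.
Insert 906: h=3, bucket 3 empty -> new chain.
Insert 474: h=5, bucket 5 nonempty -> append to chain.
Insert 866: h=5, bucket 5 nonempty -> append to chain.
Insert 791: h=0, bucket 0 nonempty -> append to chain.
Insert 692: h=6, bucket 6 empty -> new chain.
Insert 182: h=0, bucket 0 nonempty -> append to chain.
Insert 880: h=5, bucket 5 nonempty -> append to chain.
Insert 639: h=2, bucket 2 empty -> new chain.
Insert 786: h=2, bucket 2 nonempty -> append to chain.
Final buckets:
0: 329 -> 791 -> 182
1: _
2: 639 -> 786
3: 906
4: _
5: 649 -> 236 -> 474 -> 866 -> 880
6: 692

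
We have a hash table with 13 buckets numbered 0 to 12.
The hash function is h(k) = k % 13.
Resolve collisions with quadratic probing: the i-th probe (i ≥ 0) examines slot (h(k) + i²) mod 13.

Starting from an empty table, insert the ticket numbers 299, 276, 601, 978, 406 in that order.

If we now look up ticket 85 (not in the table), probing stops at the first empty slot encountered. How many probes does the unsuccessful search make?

2

299: h=0 => slot 0
276: h=3 => slot 3
601: h=3, probe 3,4 => slot 4
978: h=3, probe 3,4,7 => slot 7
406: h=3, probe 3,4,7,12 => slot 12
Table: [299, ., ., 276, 601, ., ., 978, ., ., ., ., 406]
Lookup 85: h=7, probe 7,8 → slot 8 empty, not found.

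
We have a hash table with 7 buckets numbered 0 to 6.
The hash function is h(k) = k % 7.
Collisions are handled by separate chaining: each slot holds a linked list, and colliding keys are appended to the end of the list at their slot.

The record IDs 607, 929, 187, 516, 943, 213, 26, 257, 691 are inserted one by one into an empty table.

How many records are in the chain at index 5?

8

Insert 607: h=5, bucket 5 empty → new chain.
Insert 929: h=5, bucket 5 nonempty → append to chain.
Insert 187: h=5, bucket 5 nonempty → append to chain.
Insert 516: h=5, bucket 5 nonempty → append to chain.
Insert 943: h=5, bucket 5 nonempty → append to chain.
Insert 213: h=3, bucket 3 empty → new chain.
Insert 26: h=5, bucket 5 nonempty → append to chain.
Insert 257: h=5, bucket 5 nonempty → append to chain.
Insert 691: h=5, bucket 5 nonempty → append to chain.
Final buckets:
0: -
1: -
2: -
3: 213
4: -
5: 607 -> 929 -> 187 -> 516 -> 943 -> 26 -> 257 -> 691
6: -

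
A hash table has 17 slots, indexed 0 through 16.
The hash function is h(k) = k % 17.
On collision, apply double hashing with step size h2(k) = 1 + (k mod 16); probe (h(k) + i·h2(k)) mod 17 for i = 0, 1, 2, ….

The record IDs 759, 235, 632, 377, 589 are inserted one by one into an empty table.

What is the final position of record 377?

759 hashes to 11; slot 11 is free → place at 11.
235 hashes to 14; slot 14 is free → place at 14.
632 hashes to 3; slot 3 is free → place at 3.
377 hashes to 3, h2=10; 3 taken → place at 13.
589 hashes to 11, h2=14; 11 taken → place at 8.
Table: [_, _, _, 632, _, _, _, _, 589, _, _, 759, _, 377, 235, _, _]

13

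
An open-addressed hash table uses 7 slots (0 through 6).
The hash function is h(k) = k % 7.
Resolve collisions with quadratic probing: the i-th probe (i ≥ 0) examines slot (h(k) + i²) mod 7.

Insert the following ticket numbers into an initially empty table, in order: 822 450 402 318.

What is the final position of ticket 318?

0

822: h=3 => slot 3
450: h=2 => slot 2
402: h=3, probe 3,4 => slot 4
318: h=3, probe 3,4,0 => slot 0
Table: [318, —, 450, 822, 402, —, —]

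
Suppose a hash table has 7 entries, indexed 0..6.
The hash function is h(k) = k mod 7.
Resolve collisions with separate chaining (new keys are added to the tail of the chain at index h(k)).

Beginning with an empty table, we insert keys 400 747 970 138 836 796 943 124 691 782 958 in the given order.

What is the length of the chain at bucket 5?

400 -> bucket 1
747 -> bucket 5
970 -> bucket 4
138 -> bucket 5 (collision)
836 -> bucket 3
796 -> bucket 5 (collision)
943 -> bucket 5 (collision)
124 -> bucket 5 (collision)
691 -> bucket 5 (collision)
782 -> bucket 5 (collision)
958 -> bucket 6
Final buckets:
0: .
1: 400
2: .
3: 836
4: 970
5: 747 -> 138 -> 796 -> 943 -> 124 -> 691 -> 782
6: 958

7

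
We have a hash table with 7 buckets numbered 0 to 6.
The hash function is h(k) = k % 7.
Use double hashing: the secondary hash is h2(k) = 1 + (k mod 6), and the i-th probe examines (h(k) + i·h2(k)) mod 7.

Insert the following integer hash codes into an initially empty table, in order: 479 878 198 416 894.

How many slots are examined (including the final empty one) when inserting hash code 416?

Insert 479: h=3, slot 3 empty => index 3.
Insert 878: h=3, h2=3, slot 3 occupied => index 6.
Insert 198: h=2, slot 2 empty => index 2.
Insert 416: h=3, h2=3, slots 3,6,2 occupied => index 5.
Insert 894: h=5, h2=1, slots 5,6 occupied => index 0.
Table: [894, -, 198, 479, -, 416, 878]

4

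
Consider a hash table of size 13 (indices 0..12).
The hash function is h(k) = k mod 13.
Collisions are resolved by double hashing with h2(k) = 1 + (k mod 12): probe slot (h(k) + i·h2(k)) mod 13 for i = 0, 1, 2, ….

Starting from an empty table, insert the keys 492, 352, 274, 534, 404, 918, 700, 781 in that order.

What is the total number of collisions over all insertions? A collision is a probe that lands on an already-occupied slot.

7

Insert 492: h=11, slot 11 empty -> index 11.
Insert 352: h=1, slot 1 empty -> index 1.
Insert 274: h=1, h2=11, slot 1 occupied -> index 12.
Insert 534: h=1, h2=7, slot 1 occupied -> index 8.
Insert 404: h=1, h2=9, slot 1 occupied -> index 10.
Insert 918: h=8, h2=7, slot 8 occupied -> index 2.
Insert 700: h=11, h2=5, slot 11 occupied -> index 3.
Insert 781: h=1, h2=2, slots 1,3 occupied -> index 5.
Table: [∅, 352, 918, 700, ∅, 781, ∅, ∅, 534, ∅, 404, 492, 274]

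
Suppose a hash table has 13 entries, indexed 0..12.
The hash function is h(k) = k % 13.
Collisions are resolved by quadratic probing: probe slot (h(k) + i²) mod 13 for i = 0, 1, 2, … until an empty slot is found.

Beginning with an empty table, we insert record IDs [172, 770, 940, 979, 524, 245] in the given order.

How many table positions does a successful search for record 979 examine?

172: h=3 → slot 3
770: h=3, probe 3,4 → slot 4
940: h=4, probe 4,5 → slot 5
979: h=4, probe 4,5,8 → slot 8
524: h=4, probe 4,5,8,0 → slot 0
245: h=11 → slot 11
Table: [524, ., ., 172, 770, 940, ., ., 979, ., ., 245, .]
Lookup 979: h=4, probe 4,5,8 → found at 8.

3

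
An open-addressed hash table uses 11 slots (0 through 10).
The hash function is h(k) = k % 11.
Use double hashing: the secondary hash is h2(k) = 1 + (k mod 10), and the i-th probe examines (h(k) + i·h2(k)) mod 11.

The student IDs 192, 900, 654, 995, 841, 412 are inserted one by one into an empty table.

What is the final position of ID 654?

192: h=5 => slot 5
900: h=9 => slot 9
654: h=5, h2=5, probe 5,10 => slot 10
995: h=5, h2=6, probe 5,0 => slot 0
841: h=5, h2=2, probe 5,7 => slot 7
412: h=5, h2=3, probe 5,8 => slot 8
Table: [995, —, —, —, —, 192, —, 841, 412, 900, 654]

10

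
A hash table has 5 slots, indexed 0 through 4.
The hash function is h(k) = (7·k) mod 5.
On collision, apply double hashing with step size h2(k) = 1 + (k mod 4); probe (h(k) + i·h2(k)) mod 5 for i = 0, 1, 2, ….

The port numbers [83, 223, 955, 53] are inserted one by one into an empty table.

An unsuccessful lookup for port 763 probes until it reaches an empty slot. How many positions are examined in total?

83: h=1 → slot 1
223: h=1, h2=4, probe 1,0 → slot 0
955: h=0, h2=4, probe 0,4 → slot 4
53: h=1, h2=2, probe 1,3 → slot 3
Table: [223, 83, ∅, 53, 955]
Lookup 763: h=1, h2=4, probe 1,0,4,3,2 → slot 2 empty, not found.

5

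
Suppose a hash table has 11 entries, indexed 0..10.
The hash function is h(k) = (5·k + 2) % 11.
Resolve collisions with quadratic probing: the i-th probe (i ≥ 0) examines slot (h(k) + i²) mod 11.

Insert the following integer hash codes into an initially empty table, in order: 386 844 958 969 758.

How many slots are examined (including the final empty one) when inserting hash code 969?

3

386 hashes to 7; slot 7 is free → place at 7.
844 hashes to 9; slot 9 is free → place at 9.
958 hashes to 7; 7 taken → place at 8.
969 hashes to 7; 7,8 taken → place at 0.
758 hashes to 8; 8,9 taken → place at 1.
Table: [969, 758, -, -, -, -, -, 386, 958, 844, -]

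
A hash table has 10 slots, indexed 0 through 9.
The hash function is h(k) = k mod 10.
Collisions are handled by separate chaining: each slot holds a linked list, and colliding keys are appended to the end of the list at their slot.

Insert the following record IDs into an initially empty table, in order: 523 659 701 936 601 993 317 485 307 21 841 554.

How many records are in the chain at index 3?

2

523 → bucket 3
659 → bucket 9
701 → bucket 1
936 → bucket 6
601 → bucket 1 (collision)
993 → bucket 3 (collision)
317 → bucket 7
485 → bucket 5
307 → bucket 7 (collision)
21 → bucket 1 (collision)
841 → bucket 1 (collision)
554 → bucket 4
Final buckets:
0: ∅
1: 701 -> 601 -> 21 -> 841
2: ∅
3: 523 -> 993
4: 554
5: 485
6: 936
7: 317 -> 307
8: ∅
9: 659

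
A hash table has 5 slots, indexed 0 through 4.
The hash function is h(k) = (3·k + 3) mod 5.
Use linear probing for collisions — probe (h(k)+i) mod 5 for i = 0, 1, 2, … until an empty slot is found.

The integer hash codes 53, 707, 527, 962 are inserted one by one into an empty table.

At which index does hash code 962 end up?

1

53 hashes to 2; slot 2 is free -> place at 2.
707 hashes to 4; slot 4 is free -> place at 4.
527 hashes to 4; 4 taken -> place at 0.
962 hashes to 4; 4,0 taken -> place at 1.
Table: [527, 962, 53, —, 707]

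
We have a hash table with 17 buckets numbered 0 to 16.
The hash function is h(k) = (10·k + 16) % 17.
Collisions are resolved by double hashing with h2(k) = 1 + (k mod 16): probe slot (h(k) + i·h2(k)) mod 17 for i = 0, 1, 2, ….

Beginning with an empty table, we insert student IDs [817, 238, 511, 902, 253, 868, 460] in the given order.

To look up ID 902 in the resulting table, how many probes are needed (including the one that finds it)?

3

817 hashes to 9; slot 9 is free -> place at 9.
238 hashes to 16; slot 16 is free -> place at 16.
511 hashes to 9, h2=16; 9 taken -> place at 8.
902 hashes to 9, h2=7; 9,16 taken -> place at 6.
253 hashes to 13; slot 13 is free -> place at 13.
868 hashes to 9, h2=5; 9 taken -> place at 14.
460 hashes to 9, h2=13; 9 taken -> place at 5.
Table: [—, —, —, —, —, 460, 902, —, 511, 817, —, —, —, 253, 868, —, 238]
Lookup 902: h=9, h2=7, probe 9,16,6 → found at 6.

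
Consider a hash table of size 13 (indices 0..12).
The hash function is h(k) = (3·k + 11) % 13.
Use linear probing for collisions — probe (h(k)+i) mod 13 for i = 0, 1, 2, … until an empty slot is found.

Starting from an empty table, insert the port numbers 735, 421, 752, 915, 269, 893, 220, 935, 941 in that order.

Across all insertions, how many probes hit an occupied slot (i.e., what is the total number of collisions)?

8

Insert 735: h=6, slot 6 empty => index 6.
Insert 421: h=0, slot 0 empty => index 0.
Insert 752: h=5, slot 5 empty => index 5.
Insert 915: h=0, slot 0 occupied => index 1.
Insert 269: h=12, slot 12 empty => index 12.
Insert 893: h=12, slots 12,0,1 occupied => index 2.
Insert 220: h=8, slot 8 empty => index 8.
Insert 935: h=8, slot 8 occupied => index 9.
Insert 941: h=0, slots 0,1,2 occupied => index 3.
Table: [421, 915, 893, 941, ., 752, 735, ., 220, 935, ., ., 269]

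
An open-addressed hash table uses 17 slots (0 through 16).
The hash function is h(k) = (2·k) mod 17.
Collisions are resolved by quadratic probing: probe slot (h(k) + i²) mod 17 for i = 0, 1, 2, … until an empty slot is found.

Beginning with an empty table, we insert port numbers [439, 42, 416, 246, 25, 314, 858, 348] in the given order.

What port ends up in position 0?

439: h=11 -> slot 11
42: h=16 -> slot 16
416: h=16, probe 16,0 -> slot 0
246: h=16, probe 16,0,3 -> slot 3
25: h=16, probe 16,0,3,8 -> slot 8
314: h=16, probe 16,0,3,8,15 -> slot 15
858: h=16, probe 16,0,3,8,15,7 -> slot 7
348: h=16, probe 16,0,3,8,15,7,1 -> slot 1
Table: [416, 348, -, 246, -, -, -, 858, 25, -, -, 439, -, -, -, 314, 42]

416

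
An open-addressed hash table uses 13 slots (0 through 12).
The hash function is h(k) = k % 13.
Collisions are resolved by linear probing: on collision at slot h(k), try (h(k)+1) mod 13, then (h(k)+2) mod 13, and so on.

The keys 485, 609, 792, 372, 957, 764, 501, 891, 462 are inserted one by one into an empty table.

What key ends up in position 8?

485 hashes to 4; slot 4 is free -> place at 4.
609 hashes to 11; slot 11 is free -> place at 11.
792 hashes to 12; slot 12 is free -> place at 12.
372 hashes to 8; slot 8 is free -> place at 8.
957 hashes to 8; 8 taken -> place at 9.
764 hashes to 10; slot 10 is free -> place at 10.
501 hashes to 7; slot 7 is free -> place at 7.
891 hashes to 7; 7,8,9,10,11,12 taken -> place at 0.
462 hashes to 7; 7,8,9,10,11,12,0 taken -> place at 1.
Table: [891, 462, ., ., 485, ., ., 501, 372, 957, 764, 609, 792]

372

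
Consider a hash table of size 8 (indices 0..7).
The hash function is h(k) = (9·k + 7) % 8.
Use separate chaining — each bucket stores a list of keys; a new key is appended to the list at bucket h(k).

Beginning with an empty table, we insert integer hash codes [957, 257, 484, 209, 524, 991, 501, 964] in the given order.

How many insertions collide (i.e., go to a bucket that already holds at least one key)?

4

Insert 957: h=4, bucket 4 empty → new chain.
Insert 257: h=0, bucket 0 empty → new chain.
Insert 484: h=3, bucket 3 empty → new chain.
Insert 209: h=0, bucket 0 nonempty → append to chain.
Insert 524: h=3, bucket 3 nonempty → append to chain.
Insert 991: h=6, bucket 6 empty → new chain.
Insert 501: h=4, bucket 4 nonempty → append to chain.
Insert 964: h=3, bucket 3 nonempty → append to chain.
Final buckets:
0: 257 -> 209
1: _
2: _
3: 484 -> 524 -> 964
4: 957 -> 501
5: _
6: 991
7: _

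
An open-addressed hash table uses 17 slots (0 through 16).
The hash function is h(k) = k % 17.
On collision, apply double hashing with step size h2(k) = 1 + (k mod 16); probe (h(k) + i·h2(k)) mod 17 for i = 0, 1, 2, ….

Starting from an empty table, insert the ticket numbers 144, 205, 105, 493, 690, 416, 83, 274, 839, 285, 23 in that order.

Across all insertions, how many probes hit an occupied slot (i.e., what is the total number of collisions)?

Insert 144: h=8, slot 8 empty → index 8.
Insert 205: h=1, slot 1 empty → index 1.
Insert 105: h=3, slot 3 empty → index 3.
Insert 493: h=0, slot 0 empty → index 0.
Insert 690: h=10, slot 10 empty → index 10.
Insert 416: h=8, h2=1, slot 8 occupied → index 9.
Insert 83: h=15, slot 15 empty → index 15.
Insert 274: h=2, slot 2 empty → index 2.
Insert 839: h=6, slot 6 empty → index 6.
Insert 285: h=13, slot 13 empty → index 13.
Insert 23: h=6, h2=8, slot 6 occupied → index 14.
Table: [493, 205, 274, 105, —, —, 839, —, 144, 416, 690, —, —, 285, 23, 83, —]

2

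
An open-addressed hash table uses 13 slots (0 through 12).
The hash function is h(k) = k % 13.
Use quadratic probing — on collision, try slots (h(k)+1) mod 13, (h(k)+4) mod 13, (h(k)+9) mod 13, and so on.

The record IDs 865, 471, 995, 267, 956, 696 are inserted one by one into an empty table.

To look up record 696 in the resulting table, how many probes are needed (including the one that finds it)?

865: h=7 → slot 7
471: h=3 → slot 3
995: h=7, probe 7,8 → slot 8
267: h=7, probe 7,8,11 → slot 11
956: h=7, probe 7,8,11,3,10 → slot 10
696: h=7, probe 7,8,11,3,10,6 → slot 6
Table: [—, —, —, 471, —, —, 696, 865, 995, —, 956, 267, —]
Lookup 696: h=7, probe 7,8,11,3,10,6 → found at 6.

6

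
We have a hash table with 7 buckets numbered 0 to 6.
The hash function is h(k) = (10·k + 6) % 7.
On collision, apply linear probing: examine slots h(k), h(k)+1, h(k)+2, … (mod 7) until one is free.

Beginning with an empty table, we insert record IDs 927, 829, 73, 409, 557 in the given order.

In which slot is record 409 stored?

Insert 927: h=1, slot 1 empty => index 1.
Insert 829: h=1, slot 1 occupied => index 2.
Insert 73: h=1, slots 1,2 occupied => index 3.
Insert 409: h=1, slots 1,2,3 occupied => index 4.
Insert 557: h=4, slot 4 occupied => index 5.
Table: [_, 927, 829, 73, 409, 557, _]

4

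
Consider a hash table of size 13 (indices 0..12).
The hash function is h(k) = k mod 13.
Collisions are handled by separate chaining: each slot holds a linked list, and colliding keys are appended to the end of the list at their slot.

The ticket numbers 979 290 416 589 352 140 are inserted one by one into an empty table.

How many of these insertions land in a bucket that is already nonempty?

979 → bucket 4
290 → bucket 4 (collision)
416 → bucket 0
589 → bucket 4 (collision)
352 → bucket 1
140 → bucket 10
Final buckets:
0: 416
1: 352
2: -
3: -
4: 979 -> 290 -> 589
5: -
6: -
7: -
8: -
9: -
10: 140
11: -
12: -

2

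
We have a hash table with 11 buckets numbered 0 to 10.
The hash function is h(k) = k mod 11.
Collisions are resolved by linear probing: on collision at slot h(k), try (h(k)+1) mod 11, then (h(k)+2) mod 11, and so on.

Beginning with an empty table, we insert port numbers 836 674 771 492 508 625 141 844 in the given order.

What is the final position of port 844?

836 hashes to 0; slot 0 is free -> place at 0.
674 hashes to 3; slot 3 is free -> place at 3.
771 hashes to 1; slot 1 is free -> place at 1.
492 hashes to 8; slot 8 is free -> place at 8.
508 hashes to 2; slot 2 is free -> place at 2.
625 hashes to 9; slot 9 is free -> place at 9.
141 hashes to 9; 9 taken -> place at 10.
844 hashes to 8; 8,9,10,0,1,2,3 taken -> place at 4.
Table: [836, 771, 508, 674, 844, _, _, _, 492, 625, 141]

4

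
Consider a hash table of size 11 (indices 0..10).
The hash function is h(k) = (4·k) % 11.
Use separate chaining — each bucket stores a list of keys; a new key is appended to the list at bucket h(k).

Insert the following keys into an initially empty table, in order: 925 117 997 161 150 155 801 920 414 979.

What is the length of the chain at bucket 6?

6

925 → bucket 4
117 → bucket 6
997 → bucket 6 (collision)
161 → bucket 6 (collision)
150 → bucket 6 (collision)
155 → bucket 4 (collision)
801 → bucket 3
920 → bucket 6 (collision)
414 → bucket 6 (collision)
979 → bucket 0
Final buckets:
0: 979
1: -
2: -
3: 801
4: 925 -> 155
5: -
6: 117 -> 997 -> 161 -> 150 -> 920 -> 414
7: -
8: -
9: -
10: -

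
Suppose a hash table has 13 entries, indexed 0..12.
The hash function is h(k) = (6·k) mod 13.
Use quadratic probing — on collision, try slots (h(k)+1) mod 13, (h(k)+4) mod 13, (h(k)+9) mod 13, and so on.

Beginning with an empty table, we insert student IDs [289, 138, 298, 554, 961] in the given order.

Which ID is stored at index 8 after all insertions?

Insert 289: h=5, slot 5 empty -> index 5.
Insert 138: h=9, slot 9 empty -> index 9.
Insert 298: h=7, slot 7 empty -> index 7.
Insert 554: h=9, slot 9 occupied -> index 10.
Insert 961: h=7, slot 7 occupied -> index 8.
Table: [_, _, _, _, _, 289, _, 298, 961, 138, 554, _, _]

961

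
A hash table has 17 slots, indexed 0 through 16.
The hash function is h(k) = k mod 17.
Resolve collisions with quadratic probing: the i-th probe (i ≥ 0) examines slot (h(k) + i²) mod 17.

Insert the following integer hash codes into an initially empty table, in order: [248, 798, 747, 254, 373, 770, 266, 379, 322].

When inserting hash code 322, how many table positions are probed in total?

5

Insert 248: h=10, slot 10 empty => index 10.
Insert 798: h=16, slot 16 empty => index 16.
Insert 747: h=16, slot 16 occupied => index 0.
Insert 254: h=16, slots 16,0 occupied => index 3.
Insert 373: h=16, slots 16,0,3 occupied => index 8.
Insert 770: h=5, slot 5 empty => index 5.
Insert 266: h=11, slot 11 empty => index 11.
Insert 379: h=5, slot 5 occupied => index 6.
Insert 322: h=16, slots 16,0,3,8 occupied => index 15.
Table: [747, ., ., 254, ., 770, 379, ., 373, ., 248, 266, ., ., ., 322, 798]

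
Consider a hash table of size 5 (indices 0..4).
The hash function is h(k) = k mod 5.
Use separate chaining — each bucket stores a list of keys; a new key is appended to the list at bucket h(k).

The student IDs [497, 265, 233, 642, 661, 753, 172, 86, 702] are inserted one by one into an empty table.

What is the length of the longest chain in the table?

4

497 → bucket 2
265 → bucket 0
233 → bucket 3
642 → bucket 2 (collision)
661 → bucket 1
753 → bucket 3 (collision)
172 → bucket 2 (collision)
86 → bucket 1 (collision)
702 → bucket 2 (collision)
Final buckets:
0: 265
1: 661 -> 86
2: 497 -> 642 -> 172 -> 702
3: 233 -> 753
4: ∅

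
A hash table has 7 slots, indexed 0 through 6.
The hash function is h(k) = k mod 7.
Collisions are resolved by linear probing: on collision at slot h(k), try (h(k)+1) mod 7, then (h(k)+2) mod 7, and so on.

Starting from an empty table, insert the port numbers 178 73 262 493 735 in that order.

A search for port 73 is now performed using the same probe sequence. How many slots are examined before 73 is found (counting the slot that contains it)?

178 hashes to 3; slot 3 is free -> place at 3.
73 hashes to 3; 3 taken -> place at 4.
262 hashes to 3; 3,4 taken -> place at 5.
493 hashes to 3; 3,4,5 taken -> place at 6.
735 hashes to 0; slot 0 is free -> place at 0.
Table: [735, ., ., 178, 73, 262, 493]
Lookup 73: h=3, probe 3,4 → found at 4.

2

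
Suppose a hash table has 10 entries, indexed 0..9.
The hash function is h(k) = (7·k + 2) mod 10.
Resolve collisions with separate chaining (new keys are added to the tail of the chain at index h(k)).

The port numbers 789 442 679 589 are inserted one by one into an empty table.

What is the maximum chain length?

3

789 -> bucket 5
442 -> bucket 6
679 -> bucket 5 (collision)
589 -> bucket 5 (collision)
Final buckets:
0: ∅
1: ∅
2: ∅
3: ∅
4: ∅
5: 789 -> 679 -> 589
6: 442
7: ∅
8: ∅
9: ∅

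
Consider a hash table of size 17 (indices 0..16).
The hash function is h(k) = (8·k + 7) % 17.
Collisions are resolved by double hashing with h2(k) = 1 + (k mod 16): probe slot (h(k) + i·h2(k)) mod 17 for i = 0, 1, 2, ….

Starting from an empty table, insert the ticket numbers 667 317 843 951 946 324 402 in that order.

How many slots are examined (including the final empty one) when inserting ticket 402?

6

667: h=5 => slot 5
317: h=10 => slot 10
843: h=2 => slot 2
951: h=16 => slot 16
946: h=10, h2=3, probe 10,13 => slot 13
324: h=15 => slot 15
402: h=10, h2=3, probe 10,13,16,2,5,8 => slot 8
Table: [., ., 843, ., ., 667, ., ., 402, ., 317, ., ., 946, ., 324, 951]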